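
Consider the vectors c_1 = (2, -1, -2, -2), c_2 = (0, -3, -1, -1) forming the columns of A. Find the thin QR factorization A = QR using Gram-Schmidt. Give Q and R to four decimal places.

Q = [[0.5547, -0.4005], [-0.2774, -0.9154], [-0.5547, 0.0286], [-0.5547, 0.0286]], R = [[3.6056, 1.9415], [0.0000, 2.6890]]

c_1 = (2, -1, -2, -2); ‖c_1‖ = 3.6056, so q_1 = (0.5547, -0.2774, -0.5547, -0.5547).
q_1·c_2 = 0.5547·0 + (-0.2774)·(-3) + (-0.5547)·(-1) + (-0.5547)·(-1) = 1.9415.
u_2 = c_2 − 1.9415·q_1 = (-1.0769, -2.4615, 0.0769, 0.0769).
‖u_2‖ = 2.6890, so q_2 = (-0.4005, -0.9154, 0.0286, 0.0286).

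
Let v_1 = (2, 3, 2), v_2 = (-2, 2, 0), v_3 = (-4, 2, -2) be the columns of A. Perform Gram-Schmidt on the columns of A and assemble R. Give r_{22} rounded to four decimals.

r_{22} = 2.7865

e_1 = v_1/‖v_1‖ = (2, 3, 2)/4.1231 = (0.4851, 0.7276, 0.4851).
r_{12} = e_1·v_2 = 0.4851.
u_2 = v_2 − 0.4851·e_1 = (-2.2353, 1.6471, -0.2353).
r_{22} = ‖u_2‖ = 2.7865.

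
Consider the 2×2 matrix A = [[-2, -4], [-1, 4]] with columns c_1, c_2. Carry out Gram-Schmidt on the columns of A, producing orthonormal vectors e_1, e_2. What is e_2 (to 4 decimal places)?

c_1 = (-2, -1); ‖c_1‖ = 2.2361, so e_1 = (-0.8944, -0.4472).
e_1·c_2 = (-0.8944)·(-4) + (-0.4472)·4 = 1.7889.
u_2 = c_2 − 1.7889·e_1 = (-2.4000, 4.8000).
‖u_2‖ = 5.3666, so e_2 = (-0.4472, 0.8944).

e_2 = (-0.4472, 0.8944)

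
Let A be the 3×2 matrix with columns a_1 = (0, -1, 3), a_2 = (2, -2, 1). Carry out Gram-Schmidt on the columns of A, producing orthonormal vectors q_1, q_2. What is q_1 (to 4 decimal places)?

q_1 = (0.0000, -0.3162, 0.9487)

a_1 = (0, -1, 3); ‖a_1‖ = 3.1623, so q_1 = (0.0000, -0.3162, 0.9487).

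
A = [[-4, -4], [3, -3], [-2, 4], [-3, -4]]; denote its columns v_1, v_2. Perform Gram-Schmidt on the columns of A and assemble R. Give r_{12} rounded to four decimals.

v_1 = (-4, 3, -2, -3); ‖v_1‖ = 6.1644, so q_1 = (-0.6489, 0.4867, -0.3244, -0.4867).
r_{12} = q_1·v_2 = 1.7844.

r_{12} = 1.7844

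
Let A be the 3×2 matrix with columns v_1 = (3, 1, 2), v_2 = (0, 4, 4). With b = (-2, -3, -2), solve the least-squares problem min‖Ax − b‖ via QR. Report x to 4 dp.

x = (-0.5789, -0.4079)

e_1 = v_1/‖v_1‖ = (3, 1, 2)/3.7417 = (0.8018, 0.2673, 0.5345).
r_{12} = e_1·v_2 = 3.2071.
u_2 = v_2 − 3.2071·e_1 = (-2.5714, 3.1429, 2.2857).
‖u_2‖ = 4.6599, so e_2 = (-0.5518, 0.6745, 0.4905).
Qᵀb = (-3.4744, -1.9007).
Back-substitute: x_2 = -1.9007/4.6599 = -0.4079.
x_1 = (-3.4744 − 3.2071·(-0.4079))/3.7417 = -0.5789.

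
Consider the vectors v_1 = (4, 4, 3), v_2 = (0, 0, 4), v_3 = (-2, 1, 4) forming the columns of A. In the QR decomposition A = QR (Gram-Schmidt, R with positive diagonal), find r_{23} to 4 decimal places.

e_1 = v_1/‖v_1‖ = (4, 4, 3)/6.4031 = (0.6247, 0.6247, 0.4685).
r_{12} = e_1·v_2 = 1.8741.
u_2 = v_2 − 1.8741·e_1 = (-1.1707, -1.1707, 3.1220).
‖u_2‖ = 3.5338, so e_2 = (-0.3313, -0.3313, 0.8835).
r_{23} = e_2·v_3 = 3.8651.

r_{23} = 3.8651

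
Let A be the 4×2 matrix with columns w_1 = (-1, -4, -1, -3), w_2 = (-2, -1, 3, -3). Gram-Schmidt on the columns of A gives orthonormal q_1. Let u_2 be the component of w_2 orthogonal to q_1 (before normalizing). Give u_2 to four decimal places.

u_2 = (-1.5556, 0.7778, 3.4444, -1.6667)

w_1 = (-1, -4, -1, -3); ‖w_1‖ = 5.1962, so q_1 = (-0.1925, -0.7698, -0.1925, -0.5774).
q_1·w_2 = (-0.1925)·(-2) + (-0.7698)·(-1) + (-0.1925)·3 + (-0.5774)·(-3) = 2.3094.
u_2 = w_2 − 2.3094·q_1 = (-1.5556, 0.7778, 3.4444, -1.6667).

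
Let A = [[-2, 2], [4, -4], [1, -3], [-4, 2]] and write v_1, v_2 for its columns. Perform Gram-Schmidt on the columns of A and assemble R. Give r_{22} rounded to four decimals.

e_1 = v_1/‖v_1‖ = (-2, 4, 1, -4)/6.0828 = (-0.3288, 0.6576, 0.1644, -0.6576).
r_{12} = e_1·v_2 = -5.0964.
u_2 = v_2 + 5.0964·e_1 = (0.3243, -0.6486, -2.1622, -1.3514).
r_{22} = ‖u_2‖ = 2.6509.

r_{22} = 2.6509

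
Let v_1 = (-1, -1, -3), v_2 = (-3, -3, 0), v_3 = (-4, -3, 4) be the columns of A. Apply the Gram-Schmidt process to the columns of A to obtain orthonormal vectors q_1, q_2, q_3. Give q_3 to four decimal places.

v_1 = (-1, -1, -3); ‖v_1‖ = 3.3166, so q_1 = (-0.3015, -0.3015, -0.9045).
q_1·v_2 = (-0.3015)·(-3) + (-0.3015)·(-3) + (-0.9045)·0 = 1.8091.
u_2 = v_2 − 1.8091·q_1 = (-2.4545, -2.4545, 1.6364).
‖u_2‖ = 3.8376, so q_2 = (-0.6396, -0.6396, 0.4264).
q_1·v_3 = (-0.3015)·(-4) + (-0.3015)·(-3) + (-0.9045)·4 = -1.5076; q_2·v_3 = (-0.6396)·(-4) + (-0.6396)·(-3) + 0.4264·4 = 6.1828.
u_3 = v_3 + 1.5076·q_1 − 6.1828·q_2 = (-0.5000, 0.5000, 0.0000).
‖u_3‖ = 0.7071, so q_3 = (-0.7071, 0.7071, 0.0000).

q_3 = (-0.7071, 0.7071, 0.0000)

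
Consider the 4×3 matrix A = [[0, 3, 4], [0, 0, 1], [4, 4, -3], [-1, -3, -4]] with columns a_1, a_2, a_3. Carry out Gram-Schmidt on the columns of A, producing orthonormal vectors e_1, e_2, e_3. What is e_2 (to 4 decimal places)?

e_1 = a_1/‖a_1‖ = (0, 0, 4, -1)/4.1231 = (0.0000, 0.0000, 0.9701, -0.2425).
r_{12} = e_1·a_2 = 4.6082.
u_2 = a_2 − 4.6082·e_1 = (3.0000, 0.0000, -0.4706, -1.8824).
‖u_2‖ = 3.5728, so e_2 = (0.8397, 0.0000, -0.1317, -0.5269).

e_2 = (0.8397, 0.0000, -0.1317, -0.5269)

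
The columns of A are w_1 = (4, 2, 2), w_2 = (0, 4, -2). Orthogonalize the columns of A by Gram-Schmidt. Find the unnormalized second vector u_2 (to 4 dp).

u_2 = (-0.6667, 3.6667, -2.3333)

w_1 = (4, 2, 2); ‖w_1‖ = 4.8990, so e_1 = (0.8165, 0.4082, 0.4082).
e_1·w_2 = 0.8165·0 + 0.4082·4 + 0.4082·(-2) = 0.8165.
u_2 = w_2 − 0.8165·e_1 = (-0.6667, 3.6667, -2.3333).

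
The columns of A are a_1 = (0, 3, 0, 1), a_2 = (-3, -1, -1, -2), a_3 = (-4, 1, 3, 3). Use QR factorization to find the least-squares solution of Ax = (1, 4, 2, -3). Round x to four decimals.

a_1 = (0, 3, 0, 1); ‖a_1‖ = 3.1623, so e_1 = (0.0000, 0.9487, 0.0000, 0.3162).
e_1·a_2 = 0.0000·(-3) + 0.9487·(-1) + 0.0000·(-1) + 0.3162·(-2) = -1.5811.
u_2 = a_2 + 1.5811·e_1 = (-3.0000, 0.5000, -1.0000, -1.5000).
‖u_2‖ = 3.5355, so e_2 = (-0.8485, 0.1414, -0.2828, -0.4243).
e_1·a_3 = 0.0000·(-4) + 0.9487·1 + 0.0000·3 + 0.3162·3 = 1.8974; e_2·a_3 = (-0.8485)·(-4) + 0.1414·1 + (-0.2828)·3 + (-0.4243)·3 = 1.4142.
u_3 = a_3 − 1.8974·e_1 − 1.4142·e_2 = (-2.8000, -1.0000, 3.4000, 3.0000).
‖u_3‖ = 5.4222, so e_3 = (-0.5164, -0.1844, 0.6271, 0.5533).
Qᵀb = (2.8460, 0.4243, -1.6599).
Back-substitute: x_3 = -1.6599/5.4222 = -0.3061.
x_2 = (0.4243 − 1.4142·(-0.3061))/3.5355 = 0.2424.
x_1 = (2.8460 + 1.5811·0.2424 − 1.8974·(-0.3061))/3.1623 = 1.2049.

x = (1.2049, 0.2424, -0.3061)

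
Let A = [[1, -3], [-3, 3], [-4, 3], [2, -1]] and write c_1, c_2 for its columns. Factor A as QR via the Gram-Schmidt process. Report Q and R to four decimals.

q_1 = c_1/‖c_1‖ = (1, -3, -4, 2)/5.4772 = (0.1826, -0.5477, -0.7303, 0.3651).
r_{12} = q_1·c_2 = -4.7469.
u_2 = c_2 + 4.7469·q_1 = (-2.1333, 0.4000, -0.4667, 0.7333).
‖u_2‖ = 2.3381, so q_2 = (-0.9124, 0.1711, -0.1996, 0.3136).

Q = [[0.1826, -0.9124], [-0.5477, 0.1711], [-0.7303, -0.1996], [0.3651, 0.3136]], R = [[5.4772, -4.7469], [0.0000, 2.3381]]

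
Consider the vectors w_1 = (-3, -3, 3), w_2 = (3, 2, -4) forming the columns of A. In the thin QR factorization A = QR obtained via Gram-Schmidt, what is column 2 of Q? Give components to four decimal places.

e_2 = (0.0000, -0.7071, -0.7071)

e_1 = w_1/‖w_1‖ = (-3, -3, 3)/5.1962 = (-0.5774, -0.5774, 0.5774).
r_{12} = e_1·w_2 = -5.1962.
u_2 = w_2 + 5.1962·e_1 = (0.0000, -1.0000, -1.0000).
‖u_2‖ = 1.4142, so e_2 = (0.0000, -0.7071, -0.7071).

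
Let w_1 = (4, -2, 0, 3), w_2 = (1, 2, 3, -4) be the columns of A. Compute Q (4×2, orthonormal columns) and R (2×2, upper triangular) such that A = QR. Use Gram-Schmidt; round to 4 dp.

e_1 = w_1/‖w_1‖ = (4, -2, 0, 3)/5.3852 = (0.7428, -0.3714, 0.0000, 0.5571).
r_{12} = e_1·w_2 = -2.2283.
u_2 = w_2 + 2.2283·e_1 = (2.6552, 1.1724, 3.0000, -2.7586).
‖u_2‖ = 5.0034, so e_2 = (0.5307, 0.2343, 0.5996, -0.5513).

Q = [[0.7428, 0.5307], [-0.3714, 0.2343], [0.0000, 0.5996], [0.5571, -0.5513]], R = [[5.3852, -2.2283], [0.0000, 5.0034]]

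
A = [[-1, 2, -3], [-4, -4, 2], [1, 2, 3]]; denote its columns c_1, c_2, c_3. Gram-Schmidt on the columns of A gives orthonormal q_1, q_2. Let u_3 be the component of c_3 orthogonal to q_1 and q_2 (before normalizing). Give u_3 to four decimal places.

c_1 = (-1, -4, 1); ‖c_1‖ = 4.2426, so q_1 = (-0.2357, -0.9428, 0.2357).
q_1·c_2 = (-0.2357)·2 + (-0.9428)·(-4) + 0.2357·2 = 3.7712.
u_2 = c_2 − 3.7712·q_1 = (2.8889, -0.4444, 1.1111).
‖u_2‖ = 3.1269, so q_2 = (0.9239, -0.1421, 0.3553).
q_1·c_3 = (-0.2357)·(-3) + (-0.9428)·2 + 0.2357·3 = -0.4714; q_2·c_3 = 0.9239·(-3) + (-0.1421)·2 + 0.3553·3 = -1.9899.
u_3 = c_3 + 0.4714·q_1 + 1.9899·q_2 = (-1.2727, 1.2727, 3.8182).

u_3 = (-1.2727, 1.2727, 3.8182)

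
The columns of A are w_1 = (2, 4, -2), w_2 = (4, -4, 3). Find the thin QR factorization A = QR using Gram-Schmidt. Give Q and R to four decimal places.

w_1 = (2, 4, -2); ‖w_1‖ = 4.8990, so q_1 = (0.4082, 0.8165, -0.4082).
q_1·w_2 = 0.4082·4 + 0.8165·(-4) + (-0.4082)·3 = -2.8577.
u_2 = w_2 + 2.8577·q_1 = (5.1667, -1.6667, 1.8333).
‖u_2‖ = 5.7300, so q_2 = (0.9017, -0.2909, 0.3200).

Q = [[0.4082, 0.9017], [0.8165, -0.2909], [-0.4082, 0.3200]], R = [[4.8990, -2.8577], [0.0000, 5.7300]]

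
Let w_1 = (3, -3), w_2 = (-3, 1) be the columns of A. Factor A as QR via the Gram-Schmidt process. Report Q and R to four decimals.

w_1 = (3, -3); ‖w_1‖ = 4.2426, so e_1 = (0.7071, -0.7071).
e_1·w_2 = 0.7071·(-3) + (-0.7071)·1 = -2.8284.
u_2 = w_2 + 2.8284·e_1 = (-1.0000, -1.0000).
‖u_2‖ = 1.4142, so e_2 = (-0.7071, -0.7071).

Q = [[0.7071, -0.7071], [-0.7071, -0.7071]], R = [[4.2426, -2.8284], [0.0000, 1.4142]]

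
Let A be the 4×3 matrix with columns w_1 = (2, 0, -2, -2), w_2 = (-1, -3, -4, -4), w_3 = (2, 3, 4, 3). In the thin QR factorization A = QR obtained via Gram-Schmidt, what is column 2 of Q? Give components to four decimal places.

q_1 = w_1/‖w_1‖ = (2, 0, -2, -2)/3.4641 = (0.5774, 0.0000, -0.5774, -0.5774).
r_{12} = q_1·w_2 = 4.0415.
u_2 = w_2 − 4.0415·q_1 = (-3.3333, -3.0000, -1.6667, -1.6667).
‖u_2‖ = 5.0662, so q_2 = (-0.6580, -0.5922, -0.3290, -0.3290).

q_2 = (-0.6580, -0.5922, -0.3290, -0.3290)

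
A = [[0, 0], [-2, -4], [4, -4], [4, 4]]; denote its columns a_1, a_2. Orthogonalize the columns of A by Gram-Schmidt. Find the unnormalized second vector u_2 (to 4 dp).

a_1 = (0, -2, 4, 4); ‖a_1‖ = 6.0000, so e_1 = (0.0000, -0.3333, 0.6667, 0.6667).
e_1·a_2 = 0.0000·0 + (-0.3333)·(-4) + 0.6667·(-4) + 0.6667·4 = 1.3333.
u_2 = a_2 − 1.3333·e_1 = (0.0000, -3.5556, -4.8889, 3.1111).

u_2 = (0.0000, -3.5556, -4.8889, 3.1111)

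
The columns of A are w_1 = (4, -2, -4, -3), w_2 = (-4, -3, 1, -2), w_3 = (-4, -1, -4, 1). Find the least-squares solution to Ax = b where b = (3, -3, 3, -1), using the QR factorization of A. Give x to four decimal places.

e_1 = w_1/‖w_1‖ = (4, -2, -4, -3)/6.7082 = (0.5963, -0.2981, -0.5963, -0.4472).
r_{12} = e_1·w_2 = -1.1926.
u_2 = w_2 + 1.1926·e_1 = (-3.2889, -3.3556, 0.2889, -2.5333).
‖u_2‖ = 5.3458, so e_2 = (-0.6152, -0.6277, 0.0540, -0.4739).
r_{13} = e_1·w_3 = -0.1491; r_{23} = e_2·w_3 = 2.3986.
u_3 = w_3 + 0.1491·e_1 − 2.3986·e_2 = (-2.4355, 0.4611, -4.2185, 2.0700).
‖u_3‖ = 5.3127, so e_3 = (-0.4584, 0.0868, -0.7940, 0.3896).
Qᵀb = (1.3416, 0.6734, -4.4074).
Back-substitute: x_3 = -4.4074/5.3127 = -0.8296.
x_2 = (0.6734 − 2.3986·(-0.8296))/5.3458 = 0.4982.
x_1 = (1.3416 + 1.1926·0.4982 + 0.1491·(-0.8296))/6.7082 = 0.2701.

x = (0.2701, 0.4982, -0.8296)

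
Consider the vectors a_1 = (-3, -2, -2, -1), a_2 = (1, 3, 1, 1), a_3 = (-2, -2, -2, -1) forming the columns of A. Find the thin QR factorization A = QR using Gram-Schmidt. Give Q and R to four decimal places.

e_1 = a_1/‖a_1‖ = (-3, -2, -2, -1)/4.2426 = (-0.7071, -0.4714, -0.4714, -0.2357).
r_{12} = e_1·a_2 = -2.8284.
u_2 = a_2 + 2.8284·e_1 = (-1.0000, 1.6667, -0.3333, 0.3333).
‖u_2‖ = 2.0000, so e_2 = (-0.5000, 0.8333, -0.1667, 0.1667).
r_{13} = e_1·a_3 = 3.5355; r_{23} = e_2·a_3 = -0.5000.
u_3 = a_3 − 3.5355·e_1 + 0.5000·e_2 = (0.2500, 0.0833, -0.4167, -0.0833).
‖u_3‖ = 0.5000, so e_3 = (0.5000, 0.1667, -0.8333, -0.1667).

Q = [[-0.7071, -0.5000, 0.5000], [-0.4714, 0.8333, 0.1667], [-0.4714, -0.1667, -0.8333], [-0.2357, 0.1667, -0.1667]], R = [[4.2426, -2.8284, 3.5355], [0.0000, 2.0000, -0.5000], [0.0000, 0.0000, 0.5000]]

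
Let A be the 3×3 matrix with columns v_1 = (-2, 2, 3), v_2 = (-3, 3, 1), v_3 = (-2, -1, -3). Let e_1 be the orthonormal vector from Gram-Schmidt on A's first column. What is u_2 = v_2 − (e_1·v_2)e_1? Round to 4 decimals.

v_1 = (-2, 2, 3); ‖v_1‖ = 4.1231, so e_1 = (-0.4851, 0.4851, 0.7276).
e_1·v_2 = (-0.4851)·(-3) + 0.4851·3 + 0.7276·1 = 3.6380.
u_2 = v_2 − 3.6380·e_1 = (-1.2353, 1.2353, -1.6471).

u_2 = (-1.2353, 1.2353, -1.6471)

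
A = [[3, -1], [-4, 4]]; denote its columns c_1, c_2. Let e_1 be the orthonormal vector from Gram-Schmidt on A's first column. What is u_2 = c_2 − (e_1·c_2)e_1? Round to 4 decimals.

u_2 = (1.2800, 0.9600)

e_1 = c_1/‖c_1‖ = (3, -4)/5.0000 = (0.6000, -0.8000).
r_{12} = e_1·c_2 = -3.8000.
u_2 = c_2 + 3.8000·e_1 = (1.2800, 0.9600).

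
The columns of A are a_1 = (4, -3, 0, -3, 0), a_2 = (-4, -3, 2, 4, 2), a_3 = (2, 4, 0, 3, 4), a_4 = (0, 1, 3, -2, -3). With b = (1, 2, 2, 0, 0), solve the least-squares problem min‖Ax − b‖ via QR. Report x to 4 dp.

a_1 = (4, -3, 0, -3, 0); ‖a_1‖ = 5.8310, so e_1 = (0.6860, -0.5145, 0.0000, -0.5145, 0.0000).
e_1·a_2 = 0.6860·(-4) + (-0.5145)·(-3) + 0.0000·2 + (-0.5145)·4 + 0.0000·2 = -3.2585.
u_2 = a_2 + 3.2585·e_1 = (-1.7647, -4.6765, 2.0000, 2.3235, 2.0000).
‖u_2‖ = 6.1953, so e_2 = (-0.2848, -0.7548, 0.3228, 0.3750, 0.3228).
e_1·a_3 = 0.6860·2 + (-0.5145)·4 + 0.0000·0 + (-0.5145)·3 + 0.0000·4 = -2.2295; e_2·a_3 = (-0.2848)·2 + (-0.7548)·4 + 0.3228·0 + 0.3750·3 + 0.3228·4 = -1.1726.
u_3 = a_3 + 2.2295·e_1 + 1.1726·e_2 = (3.1954, 1.9678, 0.3785, 2.2927, 4.3785).
‖u_3‖ = 6.2173, so e_3 = (0.5140, 0.3165, 0.0609, 0.3688, 0.7043).
e_1·a_4 = 0.6860·0 + (-0.5145)·1 + 0.0000·3 + (-0.5145)·(-2) + 0.0000·(-3) = 0.5145; e_2·a_4 = (-0.2848)·0 + (-0.7548)·1 + 0.3228·3 + 0.3750·(-2) + 0.3228·(-3) = -1.5049; e_3·a_4 = 0.5140·0 + 0.3165·1 + 0.0609·3 + 0.3688·(-2) + 0.7043·(-3) = -2.3511.
u_4 = a_4 − 0.5145·e_1 + 1.5049·e_2 + 2.3511·e_3 = (0.4268, 0.8729, 3.6290, -0.3039, -0.8584).
‖u_4‖ = 3.8656, so e_4 = (0.1104, 0.2258, 0.9388, -0.0786, -0.2221).
Qᵀb = (-0.3430, -1.1489, 1.2687, 2.4396).
Back-substitute: x_4 = 2.4396/3.8656 = 0.6311.
x_3 = (1.2687 + 2.3511·0.6311)/6.2173 = 0.4427.
x_2 = (-1.1489 + 1.1726·0.4427 + 1.5049·0.6311)/6.1953 = 0.0517.
x_1 = (-0.3430 + 3.2585·0.0517 + 2.2295·0.4427 − 0.5145·0.6311)/5.8310 = 0.0836.

x = (0.0836, 0.0517, 0.4427, 0.6311)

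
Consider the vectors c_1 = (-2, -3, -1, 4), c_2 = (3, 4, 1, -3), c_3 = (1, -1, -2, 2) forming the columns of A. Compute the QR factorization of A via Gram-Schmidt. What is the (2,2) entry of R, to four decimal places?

c_1 = (-2, -3, -1, 4); ‖c_1‖ = 5.4772, so q_1 = (-0.3651, -0.5477, -0.1826, 0.7303).
q_1·c_2 = (-0.3651)·3 + (-0.5477)·4 + (-0.1826)·1 + 0.7303·(-3) = -5.6598.
u_2 = c_2 + 5.6598·q_1 = (0.9333, 0.9000, -0.0333, 1.1333).
r_{22} = ‖u_2‖ = 1.7224.

r_{22} = 1.7224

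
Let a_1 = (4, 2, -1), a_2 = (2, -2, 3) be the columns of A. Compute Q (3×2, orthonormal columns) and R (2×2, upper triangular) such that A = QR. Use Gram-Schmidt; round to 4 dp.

Q = [[0.8729, 0.4395], [0.4364, -0.5089], [-0.2182, 0.7402]], R = [[4.5826, 0.2182], [0.0000, 4.1173]]

e_1 = a_1/‖a_1‖ = (4, 2, -1)/4.5826 = (0.8729, 0.4364, -0.2182).
r_{12} = e_1·a_2 = 0.2182.
u_2 = a_2 − 0.2182·e_1 = (1.8095, -2.0952, 3.0476).
‖u_2‖ = 4.1173, so e_2 = (0.4395, -0.5089, 0.7402).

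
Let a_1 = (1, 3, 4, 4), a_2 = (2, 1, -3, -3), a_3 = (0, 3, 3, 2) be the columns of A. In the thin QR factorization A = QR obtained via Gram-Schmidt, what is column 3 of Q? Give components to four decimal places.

a_1 = (1, 3, 4, 4); ‖a_1‖ = 6.4807, so q_1 = (0.1543, 0.4629, 0.6172, 0.6172).
q_1·a_2 = 0.1543·2 + 0.4629·1 + 0.6172·(-3) + 0.6172·(-3) = -2.9318.
u_2 = a_2 + 2.9318·q_1 = (2.4524, 2.3571, -1.1905, -1.1905).
‖u_2‖ = 3.7954, so q_2 = (0.6462, 0.6211, -0.3137, -0.3137).
q_1·a_3 = 0.1543·0 + 0.4629·3 + 0.6172·3 + 0.6172·2 = 4.4748; q_2·a_3 = 0.6462·0 + 0.6211·3 + (-0.3137)·3 + (-0.3137)·2 = 0.2948.
u_3 = a_3 − 4.4748·q_1 − 0.2948·q_2 = (-0.8810, 0.7455, 0.3306, -0.6694).
‖u_3‖ = 1.3745, so q_3 = (-0.6410, 0.5423, 0.2405, -0.4870).

q_3 = (-0.6410, 0.5423, 0.2405, -0.4870)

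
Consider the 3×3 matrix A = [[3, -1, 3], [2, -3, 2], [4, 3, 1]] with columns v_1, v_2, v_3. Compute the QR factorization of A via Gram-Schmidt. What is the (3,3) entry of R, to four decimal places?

r_{33} = 0.9020

e_1 = v_1/‖v_1‖ = (3, 2, 4)/5.3852 = (0.5571, 0.3714, 0.7428).
r_{12} = e_1·v_2 = 0.5571.
u_2 = v_2 − 0.5571·e_1 = (-1.3103, -3.2069, 2.5862).
‖u_2‖ = 4.3232, so e_2 = (-0.3031, -0.7418, 0.5982).
r_{13} = e_1·v_3 = 3.1568; r_{23} = e_2·v_3 = -1.7947.
u_3 = v_3 − 3.1568·e_1 + 1.7947·e_2 = (0.6974, -0.5037, -0.2712).
r_{33} = ‖u_3‖ = 0.9020.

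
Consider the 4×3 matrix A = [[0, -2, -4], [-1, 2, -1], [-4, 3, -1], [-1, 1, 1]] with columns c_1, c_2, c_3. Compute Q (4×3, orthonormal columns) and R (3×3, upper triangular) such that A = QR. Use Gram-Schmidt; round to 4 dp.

e_1 = c_1/‖c_1‖ = (0, -1, -4, -1)/4.2426 = (0.0000, -0.2357, -0.9428, -0.2357).
r_{12} = e_1·c_2 = -3.5355.
u_2 = c_2 + 3.5355·e_1 = (-2.0000, 1.1667, -0.3333, 0.1667).
‖u_2‖ = 2.3452, so e_2 = (-0.8528, 0.4975, -0.1421, 0.0711).
r_{13} = e_1·c_3 = 0.9428; r_{23} = e_2·c_3 = 3.1269.
u_3 = c_3 − 0.9428·e_1 − 3.1269·e_2 = (-1.3333, -2.3333, 0.3333, 1.0000).
‖u_3‖ = 2.8868, so e_3 = (-0.4619, -0.8083, 0.1155, 0.3464).

Q = [[0.0000, -0.8528, -0.4619], [-0.2357, 0.4975, -0.8083], [-0.9428, -0.1421, 0.1155], [-0.2357, 0.0711, 0.3464]], R = [[4.2426, -3.5355, 0.9428], [0.0000, 2.3452, 3.1269], [0.0000, 0.0000, 2.8868]]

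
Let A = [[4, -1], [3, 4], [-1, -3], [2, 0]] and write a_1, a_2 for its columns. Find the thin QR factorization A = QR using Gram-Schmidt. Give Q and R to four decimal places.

a_1 = (4, 3, -1, 2); ‖a_1‖ = 5.4772, so e_1 = (0.7303, 0.5477, -0.1826, 0.3651).
e_1·a_2 = 0.7303·(-1) + 0.5477·4 + (-0.1826)·(-3) + 0.3651·0 = 2.0083.
u_2 = a_2 − 2.0083·e_1 = (-2.4667, 2.9000, -2.6333, -0.7333).
‖u_2‖ = 4.6869, so e_2 = (-0.5263, 0.6188, -0.5619, -0.1565).

Q = [[0.7303, -0.5263], [0.5477, 0.6188], [-0.1826, -0.5619], [0.3651, -0.1565]], R = [[5.4772, 2.0083], [0.0000, 4.6869]]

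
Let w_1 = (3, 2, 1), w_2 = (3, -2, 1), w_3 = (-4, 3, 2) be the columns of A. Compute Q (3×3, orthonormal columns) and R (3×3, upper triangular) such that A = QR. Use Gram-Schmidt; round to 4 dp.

Q = [[0.8018, 0.5071, -0.3162], [0.5345, -0.8452, 0.0000], [0.2673, 0.1690, 0.9487]], R = [[3.7417, 1.6036, -1.0690], [0.0000, 3.3806, -4.2258], [0.0000, 0.0000, 3.1623]]

w_1 = (3, 2, 1); ‖w_1‖ = 3.7417, so e_1 = (0.8018, 0.5345, 0.2673).
e_1·w_2 = 0.8018·3 + 0.5345·(-2) + 0.2673·1 = 1.6036.
u_2 = w_2 − 1.6036·e_1 = (1.7143, -2.8571, 0.5714).
‖u_2‖ = 3.3806, so e_2 = (0.5071, -0.8452, 0.1690).
e_1·w_3 = 0.8018·(-4) + 0.5345·3 + 0.2673·2 = -1.0690; e_2·w_3 = 0.5071·(-4) + (-0.8452)·3 + 0.1690·2 = -4.2258.
u_3 = w_3 + 1.0690·e_1 + 4.2258·e_2 = (-1.0000, 0.0000, 3.0000).
‖u_3‖ = 3.1623, so e_3 = (-0.3162, 0.0000, 0.9487).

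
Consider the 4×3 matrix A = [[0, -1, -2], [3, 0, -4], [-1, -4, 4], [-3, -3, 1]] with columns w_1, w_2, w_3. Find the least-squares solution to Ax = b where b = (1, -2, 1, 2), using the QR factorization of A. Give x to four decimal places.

x = (-0.6735, -0.1435, -0.0875)

w_1 = (0, 3, -1, -3); ‖w_1‖ = 4.3589, so q_1 = (0.0000, 0.6882, -0.2294, -0.6882).
q_1·w_2 = 0.0000·(-1) + 0.6882·0 + (-0.2294)·(-4) + (-0.6882)·(-3) = 2.9824.
u_2 = w_2 − 2.9824·q_1 = (-1.0000, -2.0526, -3.3158, -0.9474).
‖u_2‖ = 4.1359, so q_2 = (-0.2418, -0.4963, -0.8017, -0.2291).
q_1·w_3 = 0.0000·(-2) + 0.6882·(-4) + (-0.2294)·4 + (-0.6882)·1 = -4.3589; q_2·w_3 = (-0.2418)·(-2) + (-0.4963)·(-4) + (-0.8017)·4 + (-0.2291)·1 = -0.9672.
u_3 = w_3 + 4.3589·q_1 + 0.9672·q_2 = (-2.2338, -1.4800, 2.2246, -2.2215).
‖u_3‖ = 4.1309, so q_3 = (-0.5408, -0.3583, 0.5385, -0.5378).
Qᵀb = (-2.9824, -0.5090, -0.3613).
Back-substitute: x_3 = -0.3613/4.1309 = -0.0875.
x_2 = (-0.5090 + 0.9672·(-0.0875))/4.1359 = -0.1435.
x_1 = (-2.9824 − 2.9824·(-0.1435) + 4.3589·(-0.0875))/4.3589 = -0.6735.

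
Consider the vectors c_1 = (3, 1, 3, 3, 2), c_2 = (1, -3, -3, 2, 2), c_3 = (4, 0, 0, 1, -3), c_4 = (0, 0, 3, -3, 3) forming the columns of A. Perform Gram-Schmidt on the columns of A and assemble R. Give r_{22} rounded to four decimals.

e_1 = c_1/‖c_1‖ = (3, 1, 3, 3, 2)/5.6569 = (0.5303, 0.1768, 0.5303, 0.5303, 0.3536).
r_{12} = e_1·c_2 = 0.1768.
u_2 = c_2 − 0.1768·e_1 = (0.9063, -3.0312, -3.0938, 1.9062, 1.9375).
r_{22} = ‖u_2‖ = 5.1931.

r_{22} = 5.1931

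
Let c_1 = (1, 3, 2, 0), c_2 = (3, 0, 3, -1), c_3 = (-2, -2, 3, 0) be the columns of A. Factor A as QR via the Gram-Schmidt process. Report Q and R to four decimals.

Q = [[0.2673, 0.6484, -0.6697], [0.8018, -0.5305, -0.2416], [0.5345, 0.4716, 0.6973], [0.0000, -0.2751, 0.0828]], R = [[3.7417, 2.4054, -0.5345], [0.0000, 3.6351, 1.1790], [0.0000, 0.0000, 3.9146]]

c_1 = (1, 3, 2, 0); ‖c_1‖ = 3.7417, so e_1 = (0.2673, 0.8018, 0.5345, 0.0000).
e_1·c_2 = 0.2673·3 + 0.8018·0 + 0.5345·3 + 0.0000·(-1) = 2.4054.
u_2 = c_2 − 2.4054·e_1 = (2.3571, -1.9286, 1.7143, -1.0000).
‖u_2‖ = 3.6351, so e_2 = (0.6484, -0.5305, 0.4716, -0.2751).
e_1·c_3 = 0.2673·(-2) + 0.8018·(-2) + 0.5345·3 + 0.0000·0 = -0.5345; e_2·c_3 = 0.6484·(-2) + (-0.5305)·(-2) + 0.4716·3 + (-0.2751)·0 = 1.1790.
u_3 = c_3 + 0.5345·e_1 − 1.1790·e_2 = (-2.6216, -0.9459, 2.7297, 0.3243).
‖u_3‖ = 3.9146, so e_3 = (-0.6697, -0.2416, 0.6973, 0.0828).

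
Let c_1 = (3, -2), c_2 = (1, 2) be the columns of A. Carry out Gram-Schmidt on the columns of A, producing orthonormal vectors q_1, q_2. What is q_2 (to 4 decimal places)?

c_1 = (3, -2); ‖c_1‖ = 3.6056, so q_1 = (0.8321, -0.5547).
q_1·c_2 = 0.8321·1 + (-0.5547)·2 = -0.2774.
u_2 = c_2 + 0.2774·q_1 = (1.2308, 1.8462).
‖u_2‖ = 2.2188, so q_2 = (0.5547, 0.8321).

q_2 = (0.5547, 0.8321)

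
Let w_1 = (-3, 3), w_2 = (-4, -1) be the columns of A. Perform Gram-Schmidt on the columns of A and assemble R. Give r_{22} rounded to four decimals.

r_{22} = 3.5355

w_1 = (-3, 3); ‖w_1‖ = 4.2426, so e_1 = (-0.7071, 0.7071).
e_1·w_2 = (-0.7071)·(-4) + 0.7071·(-1) = 2.1213.
u_2 = w_2 − 2.1213·e_1 = (-2.5000, -2.5000).
r_{22} = ‖u_2‖ = 3.5355.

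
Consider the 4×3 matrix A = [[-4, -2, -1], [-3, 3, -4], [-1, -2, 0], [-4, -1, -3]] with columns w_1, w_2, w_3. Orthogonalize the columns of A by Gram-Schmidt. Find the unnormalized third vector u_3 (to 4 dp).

e_1 = w_1/‖w_1‖ = (-4, -3, -1, -4)/6.4807 = (-0.6172, -0.4629, -0.1543, -0.6172).
r_{12} = e_1·w_2 = 0.7715.
u_2 = w_2 − 0.7715·e_1 = (-1.5238, 3.3571, -1.8810, -0.5238).
‖u_2‖ = 4.1719, so e_2 = (-0.3653, 0.8047, -0.4509, -0.1256).
r_{13} = e_1·w_3 = 4.3205; r_{23} = e_2·w_3 = -2.4769.
u_3 = w_3 − 4.3205·e_1 + 2.4769·e_2 = (0.7620, -0.0068, -0.4501, -0.6443).

u_3 = (0.7620, -0.0068, -0.4501, -0.6443)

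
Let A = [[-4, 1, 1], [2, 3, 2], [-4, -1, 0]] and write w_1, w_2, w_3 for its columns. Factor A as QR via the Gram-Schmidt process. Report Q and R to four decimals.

Q = [[-0.6667, 0.5270, -0.5270], [0.3333, 0.8433, 0.4216], [-0.6667, -0.1054, 0.7379]], R = [[6.0000, 1.0000, 0.0000], [0.0000, 3.1623, 2.2136], [0.0000, 0.0000, 0.3162]]

w_1 = (-4, 2, -4); ‖w_1‖ = 6.0000, so q_1 = (-0.6667, 0.3333, -0.6667).
q_1·w_2 = (-0.6667)·1 + 0.3333·3 + (-0.6667)·(-1) = 1.0000.
u_2 = w_2 − 1.0000·q_1 = (1.6667, 2.6667, -0.3333).
‖u_2‖ = 3.1623, so q_2 = (0.5270, 0.8433, -0.1054).
q_1·w_3 = (-0.6667)·1 + 0.3333·2 + (-0.6667)·0 = 0.0000; q_2·w_3 = 0.5270·1 + 0.8433·2 + (-0.1054)·0 = 2.2136.
u_3 = w_3 + 0.0000·q_1 − 2.2136·q_2 = (-0.1667, 0.1333, 0.2333).
‖u_3‖ = 0.3162, so q_3 = (-0.5270, 0.4216, 0.7379).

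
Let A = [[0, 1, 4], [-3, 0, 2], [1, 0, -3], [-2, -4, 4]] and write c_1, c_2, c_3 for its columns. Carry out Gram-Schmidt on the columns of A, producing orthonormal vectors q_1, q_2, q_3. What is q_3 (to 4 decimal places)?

c_1 = (0, -3, 1, -2); ‖c_1‖ = 3.7417, so q_1 = (0.0000, -0.8018, 0.2673, -0.5345).
q_1·c_2 = 0.0000·1 + (-0.8018)·0 + 0.2673·0 + (-0.5345)·(-4) = 2.1381.
u_2 = c_2 − 2.1381·q_1 = (1.0000, 1.7143, -0.5714, -2.8571).
‖u_2‖ = 3.5254, so q_2 = (0.2837, 0.4863, -0.1621, -0.8104).
q_1·c_3 = 0.0000·4 + (-0.8018)·2 + 0.2673·(-3) + (-0.5345)·4 = -4.5434; q_2·c_3 = 0.2837·4 + 0.4863·2 + (-0.1621)·(-3) + (-0.8104)·4 = -0.6484.
u_3 = c_3 + 4.5434·q_1 + 0.6484·q_2 = (4.1839, -1.3276, -1.8908, 1.0460).
‖u_3‖ = 4.8925, so q_3 = (0.8552, -0.2714, -0.3865, 0.2138).

q_3 = (0.8552, -0.2714, -0.3865, 0.2138)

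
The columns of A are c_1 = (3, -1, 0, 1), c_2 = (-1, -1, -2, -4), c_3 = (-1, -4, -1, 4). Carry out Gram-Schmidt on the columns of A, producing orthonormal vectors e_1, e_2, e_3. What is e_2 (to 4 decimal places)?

e_2 = (0.1471, -0.3571, -0.4622, -0.7983)

e_1 = c_1/‖c_1‖ = (3, -1, 0, 1)/3.3166 = (0.9045, -0.3015, 0.0000, 0.3015).
r_{12} = e_1·c_2 = -1.8091.
u_2 = c_2 + 1.8091·e_1 = (0.6364, -1.5455, -2.0000, -3.4545).
‖u_2‖ = 4.3275, so e_2 = (0.1471, -0.3571, -0.4622, -0.7983).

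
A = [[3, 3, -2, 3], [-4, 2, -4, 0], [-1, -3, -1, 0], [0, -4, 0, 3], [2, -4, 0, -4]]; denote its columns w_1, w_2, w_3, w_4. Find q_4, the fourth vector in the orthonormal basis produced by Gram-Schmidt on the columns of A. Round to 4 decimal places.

w_1 = (3, -4, -1, 0, 2); ‖w_1‖ = 5.4772, so q_1 = (0.5477, -0.7303, -0.1826, 0.0000, 0.3651).
q_1·w_2 = 0.5477·3 + (-0.7303)·2 + (-0.1826)·(-3) + 0.0000·(-4) + 0.3651·(-4) = -0.7303.
u_2 = w_2 + 0.7303·q_1 = (3.4000, 1.4667, -3.1333, -4.0000, -3.7333).
‖u_2‖ = 7.3121, so q_2 = (0.4650, 0.2006, -0.4285, -0.5470, -0.5106).
q_1·w_3 = 0.5477·(-2) + (-0.7303)·(-4) + (-0.1826)·(-1) + 0.0000·0 + 0.3651·0 = 2.0083; q_2·w_3 = 0.4650·(-2) + 0.2006·(-4) + (-0.4285)·(-1) + (-0.5470)·0 + (-0.5106)·0 = -1.3038.
u_3 = w_3 − 2.0083·q_1 + 1.3038·q_2 = (-2.4938, -2.2718, -1.1920, -0.7132, -1.3990).
‖u_3‖ = 3.9073, so q_3 = (-0.6382, -0.5814, -0.3051, -0.1825, -0.3581).
q_1·w_4 = 0.5477·3 + (-0.7303)·0 + (-0.1826)·0 + 0.0000·3 + 0.3651·(-4) = 0.1826; q_2·w_4 = 0.4650·3 + 0.2006·0 + (-0.4285)·0 + (-0.5470)·3 + (-0.5106)·(-4) = 1.7961; q_3·w_4 = (-0.6382)·3 + (-0.5814)·0 + (-0.3051)·0 + (-0.1825)·3 + (-0.3581)·(-4) = -1.0301.
u_4 = w_4 − 0.1826·q_1 − 1.7961·q_2 + 1.0301·q_3 = (1.4074, -0.8259, 0.4887, 3.7945, -3.5185).
‖u_4‖ = 5.4479, so q_4 = (0.2583, -0.1516, 0.0897, 0.6965, -0.6458).

q_4 = (0.2583, -0.1516, 0.0897, 0.6965, -0.6458)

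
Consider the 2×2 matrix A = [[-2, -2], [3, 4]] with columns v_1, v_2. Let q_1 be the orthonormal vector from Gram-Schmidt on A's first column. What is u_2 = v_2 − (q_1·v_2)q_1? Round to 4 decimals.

u_2 = (0.4615, 0.3077)

q_1 = v_1/‖v_1‖ = (-2, 3)/3.6056 = (-0.5547, 0.8321).
r_{12} = q_1·v_2 = 4.4376.
u_2 = v_2 − 4.4376·q_1 = (0.4615, 0.3077).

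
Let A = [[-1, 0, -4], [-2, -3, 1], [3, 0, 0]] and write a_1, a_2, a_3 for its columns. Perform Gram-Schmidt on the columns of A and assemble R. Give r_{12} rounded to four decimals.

r_{12} = 1.6036

a_1 = (-1, -2, 3); ‖a_1‖ = 3.7417, so q_1 = (-0.2673, -0.5345, 0.8018).
r_{12} = q_1·a_2 = 1.6036.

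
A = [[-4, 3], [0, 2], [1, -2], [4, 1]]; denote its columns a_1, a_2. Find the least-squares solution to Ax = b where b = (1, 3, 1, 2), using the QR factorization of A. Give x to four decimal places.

x = (0.3644, 0.7024)

e_1 = a_1/‖a_1‖ = (-4, 0, 1, 4)/5.7446 = (-0.6963, 0.0000, 0.1741, 0.6963).
r_{12} = e_1·a_2 = -1.7408.
u_2 = a_2 + 1.7408·e_1 = (1.7879, 2.0000, -1.6970, 2.2121).
‖u_2‖ = 3.8691, so e_2 = (0.4621, 0.5169, -0.4386, 0.5717).
Qᵀb = (0.8704, 2.7177).
Back-substitute: x_2 = 2.7177/3.8691 = 0.7024.
x_1 = (0.8704 + 1.7408·0.7024)/5.7446 = 0.3644.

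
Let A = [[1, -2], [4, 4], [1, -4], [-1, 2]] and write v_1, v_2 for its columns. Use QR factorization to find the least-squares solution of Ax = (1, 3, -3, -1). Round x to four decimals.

x = (0.4023, 0.4195)

q_1 = v_1/‖v_1‖ = (1, 4, 1, -1)/4.3589 = (0.2294, 0.9177, 0.2294, -0.2294).
r_{12} = q_1·v_2 = 1.8353.
u_2 = v_2 − 1.8353·q_1 = (-2.4211, 2.3158, -4.4211, 2.4211).
‖u_2‖ = 6.0524, so q_2 = (-0.4000, 0.3826, -0.7305, 0.4000).
Qᵀb = (2.5236, 2.5392).
Back-substitute: x_2 = 2.5392/6.0524 = 0.4195.
x_1 = (2.5236 − 1.8353·0.4195)/4.3589 = 0.4023.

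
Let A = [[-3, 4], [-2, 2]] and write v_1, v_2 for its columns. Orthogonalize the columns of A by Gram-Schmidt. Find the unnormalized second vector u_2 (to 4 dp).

v_1 = (-3, -2); ‖v_1‖ = 3.6056, so q_1 = (-0.8321, -0.5547).
q_1·v_2 = (-0.8321)·4 + (-0.5547)·2 = -4.4376.
u_2 = v_2 + 4.4376·q_1 = (0.3077, -0.4615).

u_2 = (0.3077, -0.4615)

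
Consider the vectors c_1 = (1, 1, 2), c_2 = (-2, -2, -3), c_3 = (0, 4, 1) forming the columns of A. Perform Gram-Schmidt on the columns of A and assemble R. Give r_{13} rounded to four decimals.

r_{13} = 2.4495

c_1 = (1, 1, 2); ‖c_1‖ = 2.4495, so e_1 = (0.4082, 0.4082, 0.8165).
r_{13} = e_1·c_3 = 2.4495.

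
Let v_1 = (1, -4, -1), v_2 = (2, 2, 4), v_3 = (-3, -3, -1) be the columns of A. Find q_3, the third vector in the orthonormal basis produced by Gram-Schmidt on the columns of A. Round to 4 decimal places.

q_3 = (-0.7683, -0.3293, 0.5488)

v_1 = (1, -4, -1); ‖v_1‖ = 4.2426, so q_1 = (0.2357, -0.9428, -0.2357).
q_1·v_2 = 0.2357·2 + (-0.9428)·2 + (-0.2357)·4 = -2.3570.
u_2 = v_2 + 2.3570·q_1 = (2.5556, -0.2222, 3.4444).
‖u_2‖ = 4.2947, so q_2 = (0.5950, -0.0517, 0.8020).
q_1·v_3 = 0.2357·(-3) + (-0.9428)·(-3) + (-0.2357)·(-1) = 2.3570; q_2·v_3 = 0.5950·(-3) + (-0.0517)·(-3) + 0.8020·(-1) = -2.4319.
u_3 = v_3 − 2.3570·q_1 + 2.4319·q_2 = (-2.1084, -0.9036, 1.5060).
‖u_3‖ = 2.7441, so q_3 = (-0.7683, -0.3293, 0.5488).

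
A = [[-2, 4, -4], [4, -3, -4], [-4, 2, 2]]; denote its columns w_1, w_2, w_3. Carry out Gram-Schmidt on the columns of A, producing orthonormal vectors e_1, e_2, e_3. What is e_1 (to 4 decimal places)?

w_1 = (-2, 4, -4); ‖w_1‖ = 6.0000, so e_1 = (-0.3333, 0.6667, -0.6667).

e_1 = (-0.3333, 0.6667, -0.6667)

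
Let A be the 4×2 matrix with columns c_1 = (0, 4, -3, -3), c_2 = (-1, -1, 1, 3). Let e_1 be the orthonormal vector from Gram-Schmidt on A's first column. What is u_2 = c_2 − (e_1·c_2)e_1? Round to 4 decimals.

c_1 = (0, 4, -3, -3); ‖c_1‖ = 5.8310, so e_1 = (0.0000, 0.6860, -0.5145, -0.5145).
e_1·c_2 = 0.0000·(-1) + 0.6860·(-1) + (-0.5145)·1 + (-0.5145)·3 = -2.7440.
u_2 = c_2 + 2.7440·e_1 = (-1.0000, 0.8824, -0.4118, 1.5882).

u_2 = (-1.0000, 0.8824, -0.4118, 1.5882)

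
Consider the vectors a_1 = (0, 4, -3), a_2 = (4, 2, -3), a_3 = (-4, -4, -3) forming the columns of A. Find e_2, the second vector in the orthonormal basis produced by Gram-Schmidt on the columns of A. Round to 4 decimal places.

a_1 = (0, 4, -3); ‖a_1‖ = 5.0000, so e_1 = (0.0000, 0.8000, -0.6000).
e_1·a_2 = 0.0000·4 + 0.8000·2 + (-0.6000)·(-3) = 3.4000.
u_2 = a_2 − 3.4000·e_1 = (4.0000, -0.7200, -0.9600).
‖u_2‖ = 4.1761, so e_2 = (0.9578, -0.1724, -0.2299).

e_2 = (0.9578, -0.1724, -0.2299)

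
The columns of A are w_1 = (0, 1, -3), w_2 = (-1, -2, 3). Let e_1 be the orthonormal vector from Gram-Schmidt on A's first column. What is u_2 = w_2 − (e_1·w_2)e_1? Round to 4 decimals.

u_2 = (-1.0000, -0.9000, -0.3000)

w_1 = (0, 1, -3); ‖w_1‖ = 3.1623, so e_1 = (0.0000, 0.3162, -0.9487).
e_1·w_2 = 0.0000·(-1) + 0.3162·(-2) + (-0.9487)·3 = -3.4785.
u_2 = w_2 + 3.4785·e_1 = (-1.0000, -0.9000, -0.3000).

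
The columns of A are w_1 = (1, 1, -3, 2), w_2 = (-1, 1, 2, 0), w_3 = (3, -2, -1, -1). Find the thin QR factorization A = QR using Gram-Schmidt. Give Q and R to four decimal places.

Q = [[0.2582, -0.3162, 0.9104], [0.2582, 0.7379, 0.1379], [-0.7746, 0.4216, 0.3862], [0.5164, 0.4216, 0.0552]], R = [[3.8730, -1.5492, 0.5164], [0.0000, 1.8974, -3.2677], [0.0000, 0.0000, 2.0138]]

w_1 = (1, 1, -3, 2); ‖w_1‖ = 3.8730, so q_1 = (0.2582, 0.2582, -0.7746, 0.5164).
q_1·w_2 = 0.2582·(-1) + 0.2582·1 + (-0.7746)·2 + 0.5164·0 = -1.5492.
u_2 = w_2 + 1.5492·q_1 = (-0.6000, 1.4000, 0.8000, 0.8000).
‖u_2‖ = 1.8974, so q_2 = (-0.3162, 0.7379, 0.4216, 0.4216).
q_1·w_3 = 0.2582·3 + 0.2582·(-2) + (-0.7746)·(-1) + 0.5164·(-1) = 0.5164; q_2·w_3 = (-0.3162)·3 + 0.7379·(-2) + 0.4216·(-1) + 0.4216·(-1) = -3.2677.
u_3 = w_3 − 0.5164·q_1 + 3.2677·q_2 = (1.8333, 0.2778, 0.7778, 0.1111).
‖u_3‖ = 2.0138, so q_3 = (0.9104, 0.1379, 0.3862, 0.0552).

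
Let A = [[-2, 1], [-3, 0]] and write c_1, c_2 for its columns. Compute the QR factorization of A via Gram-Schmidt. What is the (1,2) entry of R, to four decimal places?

r_{12} = -0.5547

e_1 = c_1/‖c_1‖ = (-2, -3)/3.6056 = (-0.5547, -0.8321).
r_{12} = e_1·c_2 = -0.5547.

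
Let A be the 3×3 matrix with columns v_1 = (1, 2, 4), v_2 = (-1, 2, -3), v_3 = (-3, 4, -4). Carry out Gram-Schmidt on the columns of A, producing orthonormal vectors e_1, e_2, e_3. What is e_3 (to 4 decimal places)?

e_3 = (-0.9593, -0.0685, 0.2741)

e_1 = v_1/‖v_1‖ = (1, 2, 4)/4.5826 = (0.2182, 0.4364, 0.8729).
r_{12} = e_1·v_2 = -1.9640.
u_2 = v_2 + 1.9640·e_1 = (-0.5714, 2.8571, -1.2857).
‖u_2‖ = 3.1848, so e_2 = (-0.1794, 0.8971, -0.4037).
r_{13} = e_1·v_3 = -2.4004; r_{23} = e_2·v_3 = 5.7416.
u_3 = v_3 + 2.4004·e_1 − 5.7416·e_2 = (-1.4460, -0.1033, 0.4131).
‖u_3‖ = 1.5074, so e_3 = (-0.9593, -0.0685, 0.2741).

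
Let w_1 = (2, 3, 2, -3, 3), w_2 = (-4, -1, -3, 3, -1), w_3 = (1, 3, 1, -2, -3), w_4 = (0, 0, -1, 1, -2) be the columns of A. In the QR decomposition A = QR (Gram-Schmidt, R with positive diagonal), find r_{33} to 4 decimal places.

w_1 = (2, 3, 2, -3, 3); ‖w_1‖ = 5.9161, so e_1 = (0.3381, 0.5071, 0.3381, -0.5071, 0.5071).
e_1·w_2 = 0.3381·(-4) + 0.5071·(-1) + 0.3381·(-3) + (-0.5071)·3 + 0.5071·(-1) = -4.9019.
u_2 = w_2 + 4.9019·e_1 = (-2.3429, 1.4857, -1.3429, 0.5143, 1.4857).
‖u_2‖ = 3.4600, so e_2 = (-0.6771, 0.4294, -0.3881, 0.1486, 0.4294).
e_1·w_3 = 0.3381·1 + 0.5071·3 + 0.3381·1 + (-0.5071)·(-2) + 0.5071·(-3) = 1.6903; e_2·w_3 = (-0.6771)·1 + 0.4294·3 + (-0.3881)·1 + 0.1486·(-2) + 0.4294·(-3) = -1.3625.
u_3 = w_3 − 1.6903·e_1 + 1.3625·e_2 = (-0.4940, 2.7279, -0.1002, -0.9403, -3.2721).
r_{33} = ‖u_3‖ = 4.3916.

r_{33} = 4.3916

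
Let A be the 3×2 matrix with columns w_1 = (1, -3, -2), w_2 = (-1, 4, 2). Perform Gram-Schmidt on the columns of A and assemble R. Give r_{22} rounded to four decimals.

r_{22} = 0.5976

e_1 = w_1/‖w_1‖ = (1, -3, -2)/3.7417 = (0.2673, -0.8018, -0.5345).
r_{12} = e_1·w_2 = -4.5434.
u_2 = w_2 + 4.5434·e_1 = (0.2143, 0.3571, -0.4286).
r_{22} = ‖u_2‖ = 0.5976.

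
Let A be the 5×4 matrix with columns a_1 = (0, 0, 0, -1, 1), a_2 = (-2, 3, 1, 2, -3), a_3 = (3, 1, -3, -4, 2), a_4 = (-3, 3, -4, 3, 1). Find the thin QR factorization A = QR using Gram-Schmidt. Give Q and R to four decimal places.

e_1 = a_1/‖a_1‖ = (0, 0, 0, -1, 1)/1.4142 = (0.0000, 0.0000, 0.0000, -0.7071, 0.7071).
r_{12} = e_1·a_2 = -3.5355.
u_2 = a_2 + 3.5355·e_1 = (-2.0000, 3.0000, 1.0000, -0.5000, -0.5000).
‖u_2‖ = 3.8079, so e_2 = (-0.5252, 0.7878, 0.2626, -0.1313, -0.1313).
r_{13} = e_1·a_3 = 4.2426; r_{23} = e_2·a_3 = -1.3131.
u_3 = a_3 − 4.2426·e_1 + 1.3131·e_2 = (2.3103, 2.0345, -2.6552, -1.1724, -1.1724).
‖u_3‖ = 4.3904, so e_3 = (0.5262, 0.4634, -0.6048, -0.2670, -0.2670).
r_{14} = e_1·a_4 = -1.4142; r_{24} = e_2·a_4 = 2.3635; r_{34} = e_3·a_4 = 1.1624.
u_4 = a_4 + 1.4142·e_1 − 2.3635·e_2 − 1.1624·e_3 = (-2.3703, 0.5993, -3.9177, 2.6208, 2.6208).
‖u_4‖ = 5.9214, so e_4 = (-0.4003, 0.1012, -0.6616, 0.4426, 0.4426).

Q = [[0.0000, -0.5252, 0.5262, -0.4003], [0.0000, 0.7878, 0.4634, 0.1012], [0.0000, 0.2626, -0.6048, -0.6616], [-0.7071, -0.1313, -0.2670, 0.4426], [0.7071, -0.1313, -0.2670, 0.4426]], R = [[1.4142, -3.5355, 4.2426, -1.4142], [0.0000, 3.8079, -1.3131, 2.3635], [0.0000, 0.0000, 4.3904, 1.1624], [0.0000, 0.0000, 0.0000, 5.9214]]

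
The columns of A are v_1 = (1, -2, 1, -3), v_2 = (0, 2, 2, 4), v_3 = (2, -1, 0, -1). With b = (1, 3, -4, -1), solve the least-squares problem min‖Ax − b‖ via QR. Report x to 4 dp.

v_1 = (1, -2, 1, -3); ‖v_1‖ = 3.8730, so q_1 = (0.2582, -0.5164, 0.2582, -0.7746).
q_1·v_2 = 0.2582·0 + (-0.5164)·2 + 0.2582·2 + (-0.7746)·4 = -3.6148.
u_2 = v_2 + 3.6148·q_1 = (0.9333, 0.1333, 2.9333, 1.2000).
‖u_2‖ = 3.3066, so q_2 = (0.2823, 0.0403, 0.8871, 0.3629).
q_1·v_3 = 0.2582·2 + (-0.5164)·(-1) + 0.2582·0 + (-0.7746)·(-1) = 1.8074; q_2·v_3 = 0.2823·2 + 0.0403·(-1) + 0.8871·0 + 0.3629·(-1) = 0.1613.
u_3 = v_3 − 1.8074·q_1 − 0.1613·q_2 = (1.4878, -0.0732, -0.6098, 0.3415).
‖u_3‖ = 1.6454, so q_3 = (0.9042, -0.0445, -0.3706, 0.2075).
Qᵀb = (-1.5492, -3.5082, 2.0456).
Back-substitute: x_3 = 2.0456/1.6454 = 1.2432.
x_2 = (-3.5082 − 0.1613·1.2432)/3.3066 = -1.1216.
x_1 = (-1.5492 + 3.6148·(-1.1216) − 1.8074·1.2432)/3.8730 = -2.0270.

x = (-2.0270, -1.1216, 1.2432)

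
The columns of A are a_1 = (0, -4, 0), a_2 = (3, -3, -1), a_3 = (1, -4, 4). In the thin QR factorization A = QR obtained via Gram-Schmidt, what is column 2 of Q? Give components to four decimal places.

a_1 = (0, -4, 0); ‖a_1‖ = 4.0000, so e_1 = (0.0000, -1.0000, 0.0000).
e_1·a_2 = 0.0000·3 + (-1.0000)·(-3) + 0.0000·(-1) = 3.0000.
u_2 = a_2 − 3.0000·e_1 = (3.0000, 0.0000, -1.0000).
‖u_2‖ = 3.1623, so e_2 = (0.9487, 0.0000, -0.3162).

e_2 = (0.9487, 0.0000, -0.3162)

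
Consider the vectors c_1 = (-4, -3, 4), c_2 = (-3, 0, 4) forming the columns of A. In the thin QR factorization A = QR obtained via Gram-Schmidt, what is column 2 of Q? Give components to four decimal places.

c_1 = (-4, -3, 4); ‖c_1‖ = 6.4031, so q_1 = (-0.6247, -0.4685, 0.6247).
q_1·c_2 = (-0.6247)·(-3) + (-0.4685)·0 + 0.6247·4 = 4.3729.
u_2 = c_2 − 4.3729·q_1 = (-0.2683, 2.0488, 1.2683).
‖u_2‖ = 2.4245, so q_2 = (-0.1107, 0.8450, 0.5231).

q_2 = (-0.1107, 0.8450, 0.5231)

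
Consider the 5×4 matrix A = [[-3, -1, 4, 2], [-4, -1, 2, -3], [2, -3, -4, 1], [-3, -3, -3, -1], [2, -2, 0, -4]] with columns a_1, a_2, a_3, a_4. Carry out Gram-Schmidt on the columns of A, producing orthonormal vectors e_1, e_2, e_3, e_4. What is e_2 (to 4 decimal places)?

a_1 = (-3, -4, 2, -3, 2); ‖a_1‖ = 6.4807, so e_1 = (-0.4629, -0.6172, 0.3086, -0.4629, 0.3086).
e_1·a_2 = (-0.4629)·(-1) + (-0.6172)·(-1) + 0.3086·(-3) + (-0.4629)·(-3) + 0.3086·(-2) = 0.9258.
u_2 = a_2 − 0.9258·e_1 = (-0.5714, -0.4286, -3.2857, -2.5714, -2.2857).
‖u_2‖ = 4.8107, so e_2 = (-0.1188, -0.0891, -0.6830, -0.5345, -0.4751).

e_2 = (-0.1188, -0.0891, -0.6830, -0.5345, -0.4751)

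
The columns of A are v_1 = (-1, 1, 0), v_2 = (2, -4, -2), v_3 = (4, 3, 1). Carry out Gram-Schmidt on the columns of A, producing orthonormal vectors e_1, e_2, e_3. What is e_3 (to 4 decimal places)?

v_1 = (-1, 1, 0); ‖v_1‖ = 1.4142, so e_1 = (-0.7071, 0.7071, 0.0000).
e_1·v_2 = (-0.7071)·2 + 0.7071·(-4) + 0.0000·(-2) = -4.2426.
u_2 = v_2 + 4.2426·e_1 = (-1.0000, -1.0000, -2.0000).
‖u_2‖ = 2.4495, so e_2 = (-0.4082, -0.4082, -0.8165).
e_1·v_3 = (-0.7071)·4 + 0.7071·3 + 0.0000·1 = -0.7071; e_2·v_3 = (-0.4082)·4 + (-0.4082)·3 + (-0.8165)·1 = -3.6742.
u_3 = v_3 + 0.7071·e_1 + 3.6742·e_2 = (2.0000, 2.0000, -2.0000).
‖u_3‖ = 3.4641, so e_3 = (0.5774, 0.5774, -0.5774).

e_3 = (0.5774, 0.5774, -0.5774)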